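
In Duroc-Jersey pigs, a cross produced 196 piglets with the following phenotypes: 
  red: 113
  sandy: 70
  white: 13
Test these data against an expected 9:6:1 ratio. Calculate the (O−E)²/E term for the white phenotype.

The 9:6:1 ratio has 16 parts, so with N = 196 the expected counts are:
  red: 196 × 9/16 = 110.25
  sandy: 196 × 6/16 = 73.5
  white: 196 × 1/16 = 12.25
Contribution of white: (13 − 12.25)² / 12.25 = 0.0459

0.046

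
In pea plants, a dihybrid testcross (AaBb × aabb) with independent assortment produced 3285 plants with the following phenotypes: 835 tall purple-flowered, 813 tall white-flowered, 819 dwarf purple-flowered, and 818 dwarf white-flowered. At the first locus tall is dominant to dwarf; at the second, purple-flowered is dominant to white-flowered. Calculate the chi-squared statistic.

0.332

A dihybrid testcross with independent assortment gives a 1:1:1:1 ratio.
Under the 1:1:1:1 hypothesis (Σ ratio = 4, N = 3285):
  tall purple-flowered: 3285 × 1/4 = 821.25
  tall white-flowered: 3285 × 1/4 = 821.25
  dwarf purple-flowered: 3285 × 1/4 = 821.25
  dwarf white-flowered: 3285 × 1/4 = 821.25
χ² = Σ (O − E)² / E
  tall purple-flowered: (835 − 821.25)² / 821.25 = 0.2302
  tall white-flowered: (813 − 821.25)² / 821.25 = 0.0829
  dwarf purple-flowered: (819 − 821.25)² / 821.25 = 0.0062
  dwarf white-flowered: (818 − 821.25)² / 821.25 = 0.0129
χ² = 0.2302 + 0.0829 + 0.0062 + 0.0129 = 0.3322 ≈ 0.332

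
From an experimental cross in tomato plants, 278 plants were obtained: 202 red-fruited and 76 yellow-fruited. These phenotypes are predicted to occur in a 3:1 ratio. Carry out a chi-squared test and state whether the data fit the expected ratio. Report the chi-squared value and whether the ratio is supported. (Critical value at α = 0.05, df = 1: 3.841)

Expected counts for N = 278 under a 3:1 ratio (total parts = 4):
  red-fruited: 278 × 3/4 = 208.5
  yellow-fruited: 278 × 1/4 = 69.5
χ² = Σ (O − E)² / E
  red-fruited: (202 − 208.5)² / 208.5 = 0.2026
  yellow-fruited: (76 − 69.5)² / 69.5 = 0.6079
χ² = 0.2026 + 0.6079 = 0.8105 ≈ 0.811
Degrees of freedom = 2 − 1 = 1; critical value at α = 0.05 is 3.841.
Since 0.811 < 3.841, we fail to reject the null hypothesis — the data are consistent with the 3:1 ratio.

0.811; consistent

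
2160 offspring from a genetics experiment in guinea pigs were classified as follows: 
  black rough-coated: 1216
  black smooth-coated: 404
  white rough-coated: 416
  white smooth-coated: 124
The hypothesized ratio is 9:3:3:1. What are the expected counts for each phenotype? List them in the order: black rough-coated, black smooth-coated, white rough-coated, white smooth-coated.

1215, 405, 405, 135

Under the 9:3:3:1 hypothesis (Σ ratio = 16, N = 2160):
  black rough-coated: 2160 × 9/16 = 1215
  black smooth-coated: 2160 × 3/16 = 405
  white rough-coated: 2160 × 3/16 = 405
  white smooth-coated: 2160 × 1/16 = 135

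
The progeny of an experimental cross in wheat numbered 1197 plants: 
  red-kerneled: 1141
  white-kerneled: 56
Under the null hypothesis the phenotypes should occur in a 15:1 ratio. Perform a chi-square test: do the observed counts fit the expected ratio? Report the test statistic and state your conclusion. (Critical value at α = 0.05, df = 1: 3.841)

5.046; not consistent

Total ratio parts = 16. Expected numbers out of 1197:
  red-kerneled: 1197 × 15/16 = 1122.1875
  white-kerneled: 1197 × 1/16 = 74.8125
χ² = Σ (O − E)² / E
  red-kerneled: (1141 − 1122.1875)² / 1122.1875 = 0.3154
  white-kerneled: (56 − 74.8125)² / 74.8125 = 4.7306
χ² = 0.3154 + 4.7306 = 5.046
Degrees of freedom = 2 − 1 = 1; critical value at α = 0.05 is 3.841.
Since 5.046 > 3.841, we reject the null hypothesis — the data do not fit the 15:1 ratio.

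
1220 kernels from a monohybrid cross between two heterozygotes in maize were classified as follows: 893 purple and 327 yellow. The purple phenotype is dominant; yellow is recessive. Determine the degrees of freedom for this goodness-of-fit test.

For a monohybrid cross between heterozygotes with complete dominance, the expected phenotypic ratio is 3:1.
A goodness-of-fit test with 2 phenotype classes has df = 2 − 1 = 1.

1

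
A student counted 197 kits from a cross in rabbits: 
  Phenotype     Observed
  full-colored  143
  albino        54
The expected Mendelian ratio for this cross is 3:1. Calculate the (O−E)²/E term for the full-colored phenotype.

0.153

Total ratio parts = 4. Expected numbers out of 197:
  full-colored: 197 × 3/4 = 147.75
  albino: 197 × 1/4 = 49.25
Contribution of full-colored: (143 − 147.75)² / 147.75 = 0.1527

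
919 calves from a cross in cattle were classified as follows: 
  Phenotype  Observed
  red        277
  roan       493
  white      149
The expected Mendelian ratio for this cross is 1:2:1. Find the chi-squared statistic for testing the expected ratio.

40.541

The 1:2:1 ratio has 4 parts, so with N = 919 the expected counts are:
  red: 919 × 1/4 = 229.75
  roan: 919 × 2/4 = 459.5
  white: 919 × 1/4 = 229.75
χ² = Σ (O − E)² / E
  red: (277 − 229.75)² / 229.75 = 9.7174
  roan: (493 − 459.5)² / 459.5 = 2.4423
  white: (149 − 229.75)² / 229.75 = 28.3811
χ² = 9.7174 + 2.4423 + 28.3811 = 40.5408 ≈ 40.541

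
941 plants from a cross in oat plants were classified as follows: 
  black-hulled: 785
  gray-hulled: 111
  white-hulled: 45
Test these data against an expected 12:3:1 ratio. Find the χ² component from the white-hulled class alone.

3.244

Under the 12:3:1 hypothesis (Σ ratio = 16, N = 941):
  black-hulled: 941 × 12/16 = 705.75
  gray-hulled: 941 × 3/16 = 176.4375
  white-hulled: 941 × 1/16 = 58.8125
Contribution of white-hulled: (45 − 58.8125)² / 58.8125 = 3.2440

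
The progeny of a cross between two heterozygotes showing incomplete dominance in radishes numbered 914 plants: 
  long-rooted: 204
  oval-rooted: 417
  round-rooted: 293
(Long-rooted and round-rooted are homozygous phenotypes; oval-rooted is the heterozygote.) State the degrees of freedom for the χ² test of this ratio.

2

With incomplete dominance, a heterozygote × heterozygote cross gives a 1:2:1 phenotypic ratio.
A goodness-of-fit test with 3 phenotype classes has df = 3 − 1 = 2.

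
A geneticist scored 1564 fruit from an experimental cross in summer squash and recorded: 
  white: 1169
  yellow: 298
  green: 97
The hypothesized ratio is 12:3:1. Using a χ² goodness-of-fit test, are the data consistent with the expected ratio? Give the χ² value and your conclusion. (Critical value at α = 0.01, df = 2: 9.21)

Total ratio parts = 16. Expected numbers out of 1564:
  white: 1564 × 12/16 = 1173
  yellow: 1564 × 3/16 = 293.25
  green: 1564 × 1/16 = 97.75
χ² = Σ (O − E)² / E
  white: (1169 − 1173)² / 1173 = 0.0136
  yellow: (298 − 293.25)² / 293.25 = 0.0769
  green: (97 − 97.75)² / 97.75 = 0.0058
χ² = 0.0136 + 0.0769 + 0.0058 = 0.0963 ≈ 0.096
Degrees of freedom = 3 − 1 = 2; critical value at α = 0.01 is 9.21.
Since 0.096 < 9.21, we fail to reject the null hypothesis — the data are consistent with the 12:3:1 ratio.

0.096; consistent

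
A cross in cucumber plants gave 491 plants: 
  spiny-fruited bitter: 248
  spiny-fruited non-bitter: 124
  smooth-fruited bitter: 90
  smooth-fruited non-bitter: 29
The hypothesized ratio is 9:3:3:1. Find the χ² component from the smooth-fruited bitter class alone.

The 9:3:3:1 ratio has 16 parts, so with N = 491 the expected counts are:
  spiny-fruited bitter: 491 × 9/16 = 276.1875
  spiny-fruited non-bitter: 491 × 3/16 = 92.0625
  smooth-fruited bitter: 491 × 3/16 = 92.0625
  smooth-fruited non-bitter: 491 × 1/16 = 30.6875
Contribution of smooth-fruited bitter: (90 − 92.0625)² / 92.0625 = 0.0462

0.046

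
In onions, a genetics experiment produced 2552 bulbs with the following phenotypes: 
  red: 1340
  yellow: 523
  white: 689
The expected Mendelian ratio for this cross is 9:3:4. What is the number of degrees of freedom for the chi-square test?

A goodness-of-fit test with 3 phenotype classes has df = 3 − 1 = 2.

2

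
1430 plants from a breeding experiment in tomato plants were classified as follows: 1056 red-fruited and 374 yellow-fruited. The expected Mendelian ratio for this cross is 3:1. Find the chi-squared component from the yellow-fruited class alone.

0.762

Total ratio parts = 4. Expected numbers out of 1430:
  red-fruited: 1430 × 3/4 = 1072.5
  yellow-fruited: 1430 × 1/4 = 357.5
Contribution of yellow-fruited: (374 − 357.5)² / 357.5 = 0.7615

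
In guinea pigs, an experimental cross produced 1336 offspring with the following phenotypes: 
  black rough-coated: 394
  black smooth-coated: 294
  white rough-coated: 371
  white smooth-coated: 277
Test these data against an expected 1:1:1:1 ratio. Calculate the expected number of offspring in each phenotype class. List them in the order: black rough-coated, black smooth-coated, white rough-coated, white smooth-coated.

334, 334, 334, 334

Under the 1:1:1:1 hypothesis (Σ ratio = 4, N = 1336):
  black rough-coated: 1336 × 1/4 = 334
  black smooth-coated: 1336 × 1/4 = 334
  white rough-coated: 1336 × 1/4 = 334
  white smooth-coated: 1336 × 1/4 = 334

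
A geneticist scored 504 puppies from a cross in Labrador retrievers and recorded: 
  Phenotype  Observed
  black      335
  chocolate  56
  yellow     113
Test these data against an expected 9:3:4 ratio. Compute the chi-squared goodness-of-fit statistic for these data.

26.382

Expected counts for N = 504 under a 9:3:4 ratio (total parts = 16):
  black: 504 × 9/16 = 283.5
  chocolate: 504 × 3/16 = 94.5
  yellow: 504 × 4/16 = 126
χ² = Σ (O − E)² / E
  black: (335 − 283.5)² / 283.5 = 9.3554
  chocolate: (56 − 94.5)² / 94.5 = 15.6852
  yellow: (113 − 126)² / 126 = 1.3413
χ² = 9.3554 + 15.6852 + 1.3413 = 26.3819 ≈ 26.382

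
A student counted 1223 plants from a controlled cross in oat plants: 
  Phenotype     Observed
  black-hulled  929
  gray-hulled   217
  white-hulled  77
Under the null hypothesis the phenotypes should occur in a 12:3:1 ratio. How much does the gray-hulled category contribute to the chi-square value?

0.661

Expected counts for N = 1223 under a 12:3:1 ratio (total parts = 16):
  black-hulled: 1223 × 12/16 = 917.25
  gray-hulled: 1223 × 3/16 = 229.3125
  white-hulled: 1223 × 1/16 = 76.4375
Contribution of gray-hulled: (217 − 229.3125)² / 229.3125 = 0.6611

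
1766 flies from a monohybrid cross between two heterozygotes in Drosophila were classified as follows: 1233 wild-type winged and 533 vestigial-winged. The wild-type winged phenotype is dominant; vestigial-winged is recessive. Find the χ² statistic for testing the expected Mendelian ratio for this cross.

For a monohybrid cross between heterozygotes with complete dominance, the expected phenotypic ratio is 3:1.
Under the 3:1 hypothesis (Σ ratio = 4, N = 1766):
  wild-type winged: 1766 × 3/4 = 1324.5
  vestigial-winged: 1766 × 1/4 = 441.5
χ² = Σ (O − E)² / E
  wild-type winged: (1233 − 1324.5)² / 1324.5 = 6.3211
  vestigial-winged: (533 − 441.5)² / 441.5 = 18.9632
χ² = 6.3211 + 18.9632 = 25.2843 ≈ 25.284

25.284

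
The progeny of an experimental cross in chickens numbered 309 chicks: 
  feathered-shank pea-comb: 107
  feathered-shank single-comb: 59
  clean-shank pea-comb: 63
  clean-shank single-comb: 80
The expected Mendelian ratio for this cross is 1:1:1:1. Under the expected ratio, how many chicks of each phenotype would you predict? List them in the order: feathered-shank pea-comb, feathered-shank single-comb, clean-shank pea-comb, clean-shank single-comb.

77.25, 77.25, 77.25, 77.25

The 1:1:1:1 ratio has 4 parts, so with N = 309 the expected counts are:
  feathered-shank pea-comb: 309 × 1/4 = 77.25
  feathered-shank single-comb: 309 × 1/4 = 77.25
  clean-shank pea-comb: 309 × 1/4 = 77.25
  clean-shank single-comb: 309 × 1/4 = 77.25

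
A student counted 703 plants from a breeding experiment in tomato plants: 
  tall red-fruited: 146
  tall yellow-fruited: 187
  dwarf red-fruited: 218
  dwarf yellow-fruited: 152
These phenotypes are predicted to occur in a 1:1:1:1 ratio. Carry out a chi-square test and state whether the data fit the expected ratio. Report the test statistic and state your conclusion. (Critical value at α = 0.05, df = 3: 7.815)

Expected counts for N = 703 under a 1:1:1:1 ratio (total parts = 4):
  tall red-fruited: 703 × 1/4 = 175.75
  tall yellow-fruited: 703 × 1/4 = 175.75
  dwarf red-fruited: 703 × 1/4 = 175.75
  dwarf yellow-fruited: 703 × 1/4 = 175.75
χ² = Σ (O − E)² / E
  tall red-fruited: (146 − 175.75)² / 175.75 = 5.0359
  tall yellow-fruited: (187 − 175.75)² / 175.75 = 0.7201
  dwarf red-fruited: (218 − 175.75)² / 175.75 = 10.1568
  dwarf yellow-fruited: (152 − 175.75)² / 175.75 = 3.2095
χ² = 5.0359 + 0.7201 + 10.1568 + 3.2095 = 19.1223 ≈ 19.122
Degrees of freedom = 4 − 1 = 3; critical value at α = 0.05 is 7.815.
Since 19.122 > 7.815, we reject the null hypothesis — the data do not fit the 1:1:1:1 ratio.

19.122; not consistent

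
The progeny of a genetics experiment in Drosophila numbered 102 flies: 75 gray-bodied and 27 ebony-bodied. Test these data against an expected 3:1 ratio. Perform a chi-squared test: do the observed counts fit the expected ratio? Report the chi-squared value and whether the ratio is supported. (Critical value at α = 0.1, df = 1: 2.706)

0.118; consistent

Total ratio parts = 4. Expected numbers out of 102:
  gray-bodied: 102 × 3/4 = 76.5
  ebony-bodied: 102 × 1/4 = 25.5
χ² = Σ (O − E)² / E
  gray-bodied: (75 − 76.5)² / 76.5 = 0.0294
  ebony-bodied: (27 − 25.5)² / 25.5 = 0.0882
χ² = 0.0294 + 0.0882 = 0.1176 ≈ 0.118
Degrees of freedom = 2 − 1 = 1; critical value at α = 0.1 is 2.706.
Since 0.118 < 2.706, we fail to reject the null hypothesis — the data are consistent with the 3:1 ratio.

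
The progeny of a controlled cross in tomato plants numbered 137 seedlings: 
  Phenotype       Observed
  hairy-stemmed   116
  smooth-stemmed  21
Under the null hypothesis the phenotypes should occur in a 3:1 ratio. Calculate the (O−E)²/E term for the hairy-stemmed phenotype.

Total ratio parts = 4. Expected numbers out of 137:
  hairy-stemmed: 137 × 3/4 = 102.75
  smooth-stemmed: 137 × 1/4 = 34.25
Contribution of hairy-stemmed: (116 − 102.75)² / 102.75 = 1.7086

1.709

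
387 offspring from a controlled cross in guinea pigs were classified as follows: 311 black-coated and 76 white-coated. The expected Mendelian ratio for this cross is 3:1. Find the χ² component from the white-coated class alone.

Under the 3:1 hypothesis (Σ ratio = 4, N = 387):
  black-coated: 387 × 3/4 = 290.25
  white-coated: 387 × 1/4 = 96.75
Contribution of white-coated: (76 − 96.75)² / 96.75 = 4.4503

4.450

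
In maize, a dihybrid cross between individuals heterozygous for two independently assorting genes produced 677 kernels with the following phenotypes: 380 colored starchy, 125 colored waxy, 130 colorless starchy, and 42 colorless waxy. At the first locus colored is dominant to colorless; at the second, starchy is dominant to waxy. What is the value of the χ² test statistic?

0.108

A dihybrid F₂ with independent assortment and complete dominance at both loci gives a 9:3:3:1 phenotypic ratio.
Under the 9:3:3:1 hypothesis (Σ ratio = 16, N = 677):
  colored starchy: 677 × 9/16 = 380.8125
  colored waxy: 677 × 3/16 = 126.9375
  colorless starchy: 677 × 3/16 = 126.9375
  colorless waxy: 677 × 1/16 = 42.3125
χ² = Σ (O − E)² / E
  colored starchy: (380 − 380.8125)² / 380.8125 = 0.0017
  colored waxy: (125 − 126.9375)² / 126.9375 = 0.0296
  colorless starchy: (130 − 126.9375)² / 126.9375 = 0.0739
  colorless waxy: (42 − 42.3125)² / 42.3125 = 0.0023
χ² = 0.0017 + 0.0296 + 0.0739 + 0.0023 = 0.1075 ≈ 0.108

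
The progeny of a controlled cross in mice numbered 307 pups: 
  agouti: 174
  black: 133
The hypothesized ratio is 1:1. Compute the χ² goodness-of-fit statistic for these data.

Under the 1:1 hypothesis (Σ ratio = 2, N = 307):
  agouti: 307 × 1/2 = 153.5
  black: 307 × 1/2 = 153.5
χ² = Σ (O − E)² / E
  agouti: (174 − 153.5)² / 153.5 = 2.7378
  black: (133 − 153.5)² / 153.5 = 2.7378
χ² = 2.7378 + 2.7378 = 5.4756 ≈ 5.476

5.476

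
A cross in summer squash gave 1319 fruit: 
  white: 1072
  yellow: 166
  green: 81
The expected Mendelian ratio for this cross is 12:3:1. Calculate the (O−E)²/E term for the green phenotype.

Under the 12:3:1 hypothesis (Σ ratio = 16, N = 1319):
  white: 1319 × 12/16 = 989.25
  yellow: 1319 × 3/16 = 247.3125
  green: 1319 × 1/16 = 82.4375
Contribution of green: (81 − 82.4375)² / 82.4375 = 0.0251

0.025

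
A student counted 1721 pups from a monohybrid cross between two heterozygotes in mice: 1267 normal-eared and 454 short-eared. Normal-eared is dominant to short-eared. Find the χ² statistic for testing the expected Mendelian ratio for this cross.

For a monohybrid cross between heterozygotes with complete dominance, the expected phenotypic ratio is 3:1.
Expected counts for N = 1721 under a 3:1 ratio (total parts = 4):
  normal-eared: 1721 × 3/4 = 1290.75
  short-eared: 1721 × 1/4 = 430.25
χ² = Σ (O − E)² / E
  normal-eared: (1267 − 1290.75)² / 1290.75 = 0.4370
  short-eared: (454 − 430.25)² / 430.25 = 1.3110
χ² = 0.4370 + 1.3110 = 1.748

1.748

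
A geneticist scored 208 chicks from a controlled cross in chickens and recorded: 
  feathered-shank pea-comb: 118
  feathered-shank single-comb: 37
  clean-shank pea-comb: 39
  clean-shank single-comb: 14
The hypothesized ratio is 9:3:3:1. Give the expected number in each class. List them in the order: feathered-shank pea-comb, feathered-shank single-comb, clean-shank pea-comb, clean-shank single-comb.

Expected counts for N = 208 under a 9:3:3:1 ratio (total parts = 16):
  feathered-shank pea-comb: 208 × 9/16 = 117
  feathered-shank single-comb: 208 × 3/16 = 39
  clean-shank pea-comb: 208 × 3/16 = 39
  clean-shank single-comb: 208 × 1/16 = 13

117, 39, 39, 13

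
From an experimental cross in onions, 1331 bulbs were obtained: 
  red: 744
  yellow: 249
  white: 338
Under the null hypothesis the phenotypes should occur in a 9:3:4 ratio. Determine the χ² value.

0.113

Total ratio parts = 16. Expected numbers out of 1331:
  red: 1331 × 9/16 = 748.6875
  yellow: 1331 × 3/16 = 249.5625
  white: 1331 × 4/16 = 332.75
χ² = Σ (O − E)² / E
  red: (744 − 748.6875)² / 748.6875 = 0.0293
  yellow: (249 − 249.5625)² / 249.5625 = 0.0013
  white: (338 − 332.75)² / 332.75 = 0.0828
χ² = 0.0293 + 0.0013 + 0.0828 = 0.1134 ≈ 0.113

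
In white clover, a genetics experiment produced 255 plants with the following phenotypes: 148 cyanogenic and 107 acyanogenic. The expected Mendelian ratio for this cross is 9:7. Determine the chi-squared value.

0.332

Under the 9:7 hypothesis (Σ ratio = 16, N = 255):
  cyanogenic: 255 × 9/16 = 143.4375
  acyanogenic: 255 × 7/16 = 111.5625
χ² = Σ (O − E)² / E
  cyanogenic: (148 − 143.4375)² / 143.4375 = 0.1451
  acyanogenic: (107 − 111.5625)² / 111.5625 = 0.1866
χ² = 0.1451 + 0.1866 = 0.3317 ≈ 0.332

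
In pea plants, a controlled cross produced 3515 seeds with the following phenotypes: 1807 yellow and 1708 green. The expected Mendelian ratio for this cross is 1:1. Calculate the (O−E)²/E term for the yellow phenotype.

Total ratio parts = 2. Expected numbers out of 3515:
  yellow: 3515 × 1/2 = 1757.5
  green: 3515 × 1/2 = 1757.5
Contribution of yellow: (1807 − 1757.5)² / 1757.5 = 1.3942

1.394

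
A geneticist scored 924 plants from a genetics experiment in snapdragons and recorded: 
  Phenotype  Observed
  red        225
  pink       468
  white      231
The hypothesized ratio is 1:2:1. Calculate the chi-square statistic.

The 1:2:1 ratio has 4 parts, so with N = 924 the expected counts are:
  red: 924 × 1/4 = 231
  pink: 924 × 2/4 = 462
  white: 924 × 1/4 = 231
χ² = Σ (O − E)² / E
  red: (225 − 231)² / 231 = 0.1558
  pink: (468 − 462)² / 462 = 0.0779
  white: (231 − 231)² / 231 = 0.0000
χ² = 0.1558 + 0.0779 + 0.0000 = 0.2337 ≈ 0.234

0.234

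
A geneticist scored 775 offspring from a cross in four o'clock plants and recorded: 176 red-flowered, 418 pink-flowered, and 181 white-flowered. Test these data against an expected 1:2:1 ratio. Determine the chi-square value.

Total ratio parts = 4. Expected numbers out of 775:
  red-flowered: 775 × 1/4 = 193.75
  pink-flowered: 775 × 2/4 = 387.5
  white-flowered: 775 × 1/4 = 193.75
χ² = Σ (O − E)² / E
  red-flowered: (176 − 193.75)² / 193.75 = 1.6261
  pink-flowered: (418 − 387.5)² / 387.5 = 2.4006
  white-flowered: (181 − 193.75)² / 193.75 = 0.8390
χ² = 1.6261 + 2.4006 + 0.8390 = 4.8657 ≈ 4.866

4.866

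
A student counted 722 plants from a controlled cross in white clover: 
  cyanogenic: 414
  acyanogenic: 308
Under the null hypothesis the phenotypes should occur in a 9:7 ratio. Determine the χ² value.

0.349

The 9:7 ratio has 16 parts, so with N = 722 the expected counts are:
  cyanogenic: 722 × 9/16 = 406.125
  acyanogenic: 722 × 7/16 = 315.875
χ² = Σ (O − E)² / E
  cyanogenic: (414 − 406.125)² / 406.125 = 0.1527
  acyanogenic: (308 − 315.875)² / 315.875 = 0.1963
χ² = 0.1527 + 0.1963 = 0.349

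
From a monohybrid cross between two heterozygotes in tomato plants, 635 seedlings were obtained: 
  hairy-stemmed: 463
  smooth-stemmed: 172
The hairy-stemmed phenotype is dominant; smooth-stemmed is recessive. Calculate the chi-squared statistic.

1.475

For a monohybrid cross between heterozygotes with complete dominance, the expected phenotypic ratio is 3:1.
The 3:1 ratio has 4 parts, so with N = 635 the expected counts are:
  hairy-stemmed: 635 × 3/4 = 476.25
  smooth-stemmed: 635 × 1/4 = 158.75
χ² = Σ (O − E)² / E
  hairy-stemmed: (463 − 476.25)² / 476.25 = 0.3686
  smooth-stemmed: (172 − 158.75)² / 158.75 = 1.1059
χ² = 0.3686 + 1.1059 = 1.4745 ≈ 1.475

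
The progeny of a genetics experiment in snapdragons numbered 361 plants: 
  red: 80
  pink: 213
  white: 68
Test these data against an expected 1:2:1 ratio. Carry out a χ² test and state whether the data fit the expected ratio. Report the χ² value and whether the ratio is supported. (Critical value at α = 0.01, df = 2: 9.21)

Total ratio parts = 4. Expected numbers out of 361:
  red: 361 × 1/4 = 90.25
  pink: 361 × 2/4 = 180.5
  white: 361 × 1/4 = 90.25
χ² = Σ (O − E)² / E
  red: (80 − 90.25)² / 90.25 = 1.1641
  pink: (213 − 180.5)² / 180.5 = 5.8518
  white: (68 − 90.25)² / 90.25 = 5.4855
χ² = 1.1641 + 5.8518 + 5.4855 = 12.5014 ≈ 12.501
Degrees of freedom = 3 − 1 = 2; critical value at α = 0.01 is 9.21.
Since 12.501 > 9.21, we reject the null hypothesis — the data do not fit the 1:2:1 ratio.

12.501; not consistent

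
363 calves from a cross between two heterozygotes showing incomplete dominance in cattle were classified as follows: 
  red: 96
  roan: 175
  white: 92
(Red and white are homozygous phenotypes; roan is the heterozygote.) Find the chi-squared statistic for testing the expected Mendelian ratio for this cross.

With incomplete dominance, a heterozygote × heterozygote cross gives a 1:2:1 phenotypic ratio.
The 1:2:1 ratio has 4 parts, so with N = 363 the expected counts are:
  red: 363 × 1/4 = 90.75
  roan: 363 × 2/4 = 181.5
  white: 363 × 1/4 = 90.75
χ² = Σ (O − E)² / E
  red: (96 − 90.75)² / 90.75 = 0.3037
  roan: (175 − 181.5)² / 181.5 = 0.2328
  white: (92 − 90.75)² / 90.75 = 0.0172
χ² = 0.3037 + 0.2328 + 0.0172 = 0.5537 ≈ 0.554

0.554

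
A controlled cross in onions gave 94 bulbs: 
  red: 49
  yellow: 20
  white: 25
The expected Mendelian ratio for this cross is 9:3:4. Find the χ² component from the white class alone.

0.096

Expected counts for N = 94 under a 9:3:4 ratio (total parts = 16):
  red: 94 × 9/16 = 52.875
  yellow: 94 × 3/16 = 17.625
  white: 94 × 4/16 = 23.5
Contribution of white: (25 − 23.5)² / 23.5 = 0.0957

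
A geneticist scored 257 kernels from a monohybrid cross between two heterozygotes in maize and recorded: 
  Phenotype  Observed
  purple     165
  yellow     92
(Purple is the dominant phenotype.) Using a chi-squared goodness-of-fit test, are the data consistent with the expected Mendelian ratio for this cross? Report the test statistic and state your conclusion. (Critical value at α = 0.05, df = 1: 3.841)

15.981; not consistent

For a monohybrid cross between heterozygotes with complete dominance, the expected phenotypic ratio is 3:1.
Expected counts for N = 257 under a 3:1 ratio (total parts = 4):
  purple: 257 × 3/4 = 192.75
  yellow: 257 × 1/4 = 64.25
χ² = Σ (O − E)² / E
  purple: (165 − 192.75)² / 192.75 = 3.9951
  yellow: (92 − 64.25)² / 64.25 = 11.9854
χ² = 3.9951 + 11.9854 = 15.9805 ≈ 15.981
Degrees of freedom = 2 − 1 = 1; critical value at α = 0.05 is 3.841.
Since 15.981 > 3.841, we reject the null hypothesis — the data do not fit the 3:1 ratio.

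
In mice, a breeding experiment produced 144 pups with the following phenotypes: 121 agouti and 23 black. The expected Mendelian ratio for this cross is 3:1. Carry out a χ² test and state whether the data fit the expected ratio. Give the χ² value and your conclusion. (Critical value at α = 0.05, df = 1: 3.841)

6.259; not consistent

The 3:1 ratio has 4 parts, so with N = 144 the expected counts are:
  agouti: 144 × 3/4 = 108
  black: 144 × 1/4 = 36
χ² = Σ (O − E)² / E
  agouti: (121 − 108)² / 108 = 1.5648
  black: (23 − 36)² / 36 = 4.6944
χ² = 1.5648 + 4.6944 = 6.2592 ≈ 6.259
Degrees of freedom = 2 − 1 = 1; critical value at α = 0.05 is 3.841.
Since 6.259 > 3.841, we reject the null hypothesis — the data do not fit the 3:1 ratio.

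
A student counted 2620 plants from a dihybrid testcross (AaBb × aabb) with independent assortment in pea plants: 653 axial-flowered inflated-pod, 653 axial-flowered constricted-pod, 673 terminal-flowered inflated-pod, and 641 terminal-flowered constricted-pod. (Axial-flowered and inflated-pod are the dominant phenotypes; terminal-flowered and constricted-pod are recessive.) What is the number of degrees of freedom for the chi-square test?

A dihybrid testcross with independent assortment gives a 1:1:1:1 ratio.
A goodness-of-fit test with 4 phenotype classes has df = 4 − 1 = 3.

3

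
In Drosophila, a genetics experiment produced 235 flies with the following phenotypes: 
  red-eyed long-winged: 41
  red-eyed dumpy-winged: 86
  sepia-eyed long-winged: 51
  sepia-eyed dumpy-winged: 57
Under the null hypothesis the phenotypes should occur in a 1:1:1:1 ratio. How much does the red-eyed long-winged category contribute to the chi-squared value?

Under the 1:1:1:1 hypothesis (Σ ratio = 4, N = 235):
  red-eyed long-winged: 235 × 1/4 = 58.75
  red-eyed dumpy-winged: 235 × 1/4 = 58.75
  sepia-eyed long-winged: 235 × 1/4 = 58.75
  sepia-eyed dumpy-winged: 235 × 1/4 = 58.75
Contribution of red-eyed long-winged: (41 − 58.75)² / 58.75 = 5.3628

5.363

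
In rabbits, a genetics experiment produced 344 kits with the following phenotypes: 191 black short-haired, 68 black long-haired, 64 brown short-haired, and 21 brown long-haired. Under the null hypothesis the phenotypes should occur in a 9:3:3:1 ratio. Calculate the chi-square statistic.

0.238

Expected counts for N = 344 under a 9:3:3:1 ratio (total parts = 16):
  black short-haired: 344 × 9/16 = 193.5
  black long-haired: 344 × 3/16 = 64.5
  brown short-haired: 344 × 3/16 = 64.5
  brown long-haired: 344 × 1/16 = 21.5
χ² = Σ (O − E)² / E
  black short-haired: (191 − 193.5)² / 193.5 = 0.0323
  black long-haired: (68 − 64.5)² / 64.5 = 0.1899
  brown short-haired: (64 − 64.5)² / 64.5 = 0.0039
  brown long-haired: (21 − 21.5)² / 21.5 = 0.0116
χ² = 0.0323 + 0.1899 + 0.0039 + 0.0116 = 0.2377 ≈ 0.238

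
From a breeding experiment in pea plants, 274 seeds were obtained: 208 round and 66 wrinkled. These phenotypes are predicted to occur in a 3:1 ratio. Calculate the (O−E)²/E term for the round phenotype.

0.030

Total ratio parts = 4. Expected numbers out of 274:
  round: 274 × 3/4 = 205.5
  wrinkled: 274 × 1/4 = 68.5
Contribution of round: (208 − 205.5)² / 205.5 = 0.0304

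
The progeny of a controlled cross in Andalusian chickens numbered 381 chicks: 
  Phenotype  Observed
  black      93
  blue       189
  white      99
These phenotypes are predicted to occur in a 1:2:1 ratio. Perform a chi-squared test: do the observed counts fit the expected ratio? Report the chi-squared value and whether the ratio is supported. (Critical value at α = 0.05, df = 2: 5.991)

Total ratio parts = 4. Expected numbers out of 381:
  black: 381 × 1/4 = 95.25
  blue: 381 × 2/4 = 190.5
  white: 381 × 1/4 = 95.25
χ² = Σ (O − E)² / E
  black: (93 − 95.25)² / 95.25 = 0.0531
  blue: (189 − 190.5)² / 190.5 = 0.0118
  white: (99 − 95.25)² / 95.25 = 0.1476
χ² = 0.0531 + 0.0118 + 0.1476 = 0.2125 ≈ 0.213
Degrees of freedom = 3 − 1 = 2; critical value at α = 0.05 is 5.991.
Since 0.213 < 5.991, we fail to reject the null hypothesis — the data are consistent with the 1:2:1 ratio.

0.213; consistent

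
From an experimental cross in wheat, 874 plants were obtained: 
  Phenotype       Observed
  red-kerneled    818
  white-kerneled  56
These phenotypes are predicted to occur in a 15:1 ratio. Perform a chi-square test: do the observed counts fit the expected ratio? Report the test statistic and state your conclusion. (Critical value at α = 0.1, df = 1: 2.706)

0.037; consistent

Expected counts for N = 874 under a 15:1 ratio (total parts = 16):
  red-kerneled: 874 × 15/16 = 819.375
  white-kerneled: 874 × 1/16 = 54.625
χ² = Σ (O − E)² / E
  red-kerneled: (818 − 819.375)² / 819.375 = 0.0023
  white-kerneled: (56 − 54.625)² / 54.625 = 0.0346
χ² = 0.0023 + 0.0346 = 0.0369 ≈ 0.037
Degrees of freedom = 2 − 1 = 1; critical value at α = 0.1 is 2.706.
Since 0.037 < 2.706, we fail to reject the null hypothesis — the data are consistent with the 15:1 ratio.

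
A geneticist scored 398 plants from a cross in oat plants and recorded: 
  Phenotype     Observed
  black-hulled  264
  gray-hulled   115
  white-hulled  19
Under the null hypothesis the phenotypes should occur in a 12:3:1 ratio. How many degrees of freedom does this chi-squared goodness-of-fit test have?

A goodness-of-fit test with 3 phenotype classes has df = 3 − 1 = 2.

2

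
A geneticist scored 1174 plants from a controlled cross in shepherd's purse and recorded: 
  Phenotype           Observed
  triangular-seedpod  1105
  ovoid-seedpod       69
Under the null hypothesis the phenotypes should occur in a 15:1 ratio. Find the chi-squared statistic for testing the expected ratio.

The 15:1 ratio has 16 parts, so with N = 1174 the expected counts are:
  triangular-seedpod: 1174 × 15/16 = 1100.625
  ovoid-seedpod: 1174 × 1/16 = 73.375
χ² = Σ (O − E)² / E
  triangular-seedpod: (1105 − 1100.625)² / 1100.625 = 0.0174
  ovoid-seedpod: (69 − 73.375)² / 73.375 = 0.2609
χ² = 0.0174 + 0.2609 = 0.2783 ≈ 0.278

0.278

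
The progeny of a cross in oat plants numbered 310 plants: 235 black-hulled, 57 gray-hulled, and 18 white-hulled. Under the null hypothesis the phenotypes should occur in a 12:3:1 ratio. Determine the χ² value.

The 12:3:1 ratio has 16 parts, so with N = 310 the expected counts are:
  black-hulled: 310 × 12/16 = 232.5
  gray-hulled: 310 × 3/16 = 58.125
  white-hulled: 310 × 1/16 = 19.375
χ² = Σ (O − E)² / E
  black-hulled: (235 − 232.5)² / 232.5 = 0.0269
  gray-hulled: (57 − 58.125)² / 58.125 = 0.0218
  white-hulled: (18 − 19.375)² / 19.375 = 0.0976
χ² = 0.0269 + 0.0218 + 0.0976 = 0.1463 ≈ 0.146

0.146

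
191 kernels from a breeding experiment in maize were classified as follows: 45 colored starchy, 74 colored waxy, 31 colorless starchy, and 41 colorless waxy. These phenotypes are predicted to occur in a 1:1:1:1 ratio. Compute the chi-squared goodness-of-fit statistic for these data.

21.419

The 1:1:1:1 ratio has 4 parts, so with N = 191 the expected counts are:
  colored starchy: 191 × 1/4 = 47.75
  colored waxy: 191 × 1/4 = 47.75
  colorless starchy: 191 × 1/4 = 47.75
  colorless waxy: 191 × 1/4 = 47.75
χ² = Σ (O − E)² / E
  colored starchy: (45 − 47.75)² / 47.75 = 0.1584
  colored waxy: (74 − 47.75)² / 47.75 = 14.4306
  colorless starchy: (31 − 47.75)² / 47.75 = 5.8757
  colorless waxy: (41 − 47.75)² / 47.75 = 0.9542
χ² = 0.1584 + 14.4306 + 5.8757 + 0.9542 = 21.4189 ≈ 21.419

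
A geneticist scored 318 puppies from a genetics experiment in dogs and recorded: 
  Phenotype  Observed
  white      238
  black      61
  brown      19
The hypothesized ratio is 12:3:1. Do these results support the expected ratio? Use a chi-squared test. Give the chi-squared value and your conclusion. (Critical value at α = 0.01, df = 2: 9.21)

Total ratio parts = 16. Expected numbers out of 318:
  white: 318 × 12/16 = 238.5
  black: 318 × 3/16 = 59.625
  brown: 318 × 1/16 = 19.875
χ² = Σ (O − E)² / E
  white: (238 − 238.5)² / 238.5 = 0.0010
  black: (61 − 59.625)² / 59.625 = 0.0317
  brown: (19 − 19.875)² / 19.875 = 0.0385
χ² = 0.0010 + 0.0317 + 0.0385 = 0.0712 ≈ 0.071
Degrees of freedom = 3 − 1 = 2; critical value at α = 0.01 is 9.21.
Since 0.071 < 9.21, we fail to reject the null hypothesis — the data are consistent with the 12:3:1 ratio.

0.071; consistent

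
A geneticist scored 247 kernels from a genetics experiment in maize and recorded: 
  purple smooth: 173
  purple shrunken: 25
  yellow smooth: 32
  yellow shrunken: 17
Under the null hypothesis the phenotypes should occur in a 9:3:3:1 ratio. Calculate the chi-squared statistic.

The 9:3:3:1 ratio has 16 parts, so with N = 247 the expected counts are:
  purple smooth: 247 × 9/16 = 138.9375
  purple shrunken: 247 × 3/16 = 46.3125
  yellow smooth: 247 × 3/16 = 46.3125
  yellow shrunken: 247 × 1/16 = 15.4375
χ² = Σ (O − E)² / E
  purple smooth: (173 − 138.9375)² / 138.9375 = 8.3509
  purple shrunken: (25 − 46.3125)² / 46.3125 = 9.8078
  yellow smooth: (32 − 46.3125)² / 46.3125 = 4.4232
  yellow shrunken: (17 − 15.4375)² / 15.4375 = 0.1581
χ² = 8.3509 + 9.8078 + 4.4232 + 0.1581 = 22.740

22.740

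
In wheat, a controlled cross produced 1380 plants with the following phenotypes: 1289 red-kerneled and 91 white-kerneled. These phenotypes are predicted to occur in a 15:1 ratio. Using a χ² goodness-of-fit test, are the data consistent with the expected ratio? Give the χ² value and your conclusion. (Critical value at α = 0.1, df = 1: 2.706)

0.279; consistent

Under the 15:1 hypothesis (Σ ratio = 16, N = 1380):
  red-kerneled: 1380 × 15/16 = 1293.75
  white-kerneled: 1380 × 1/16 = 86.25
χ² = Σ (O − E)² / E
  red-kerneled: (1289 − 1293.75)² / 1293.75 = 0.0174
  white-kerneled: (91 − 86.25)² / 86.25 = 0.2616
χ² = 0.0174 + 0.2616 = 0.279
Degrees of freedom = 2 − 1 = 1; critical value at α = 0.1 is 2.706.
Since 0.279 < 2.706, we fail to reject the null hypothesis — the data are consistent with the 15:1 ratio.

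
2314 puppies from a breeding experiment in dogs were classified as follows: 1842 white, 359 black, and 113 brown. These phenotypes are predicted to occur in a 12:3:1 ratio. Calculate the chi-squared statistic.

The 12:3:1 ratio has 16 parts, so with N = 2314 the expected counts are:
  white: 2314 × 12/16 = 1735.5
  black: 2314 × 3/16 = 433.875
  brown: 2314 × 1/16 = 144.625
χ² = Σ (O − E)² / E
  white: (1842 − 1735.5)² / 1735.5 = 6.5354
  black: (359 − 433.875)² / 433.875 = 12.9214
  brown: (113 − 144.625)² / 144.625 = 6.9154
χ² = 6.5354 + 12.9214 + 6.9154 = 26.3722 ≈ 26.372

26.372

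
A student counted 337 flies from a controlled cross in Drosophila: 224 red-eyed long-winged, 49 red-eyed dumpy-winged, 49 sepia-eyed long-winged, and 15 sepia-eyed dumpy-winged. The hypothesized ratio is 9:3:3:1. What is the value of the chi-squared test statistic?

The 9:3:3:1 ratio has 16 parts, so with N = 337 the expected counts are:
  red-eyed long-winged: 337 × 9/16 = 189.5625
  red-eyed dumpy-winged: 337 × 3/16 = 63.1875
  sepia-eyed long-winged: 337 × 3/16 = 63.1875
  sepia-eyed dumpy-winged: 337 × 1/16 = 21.0625
χ² = Σ (O − E)² / E
  red-eyed long-winged: (224 − 189.5625)² / 189.5625 = 6.2562
  red-eyed dumpy-winged: (49 − 63.1875)² / 63.1875 = 3.1855
  sepia-eyed long-winged: (49 − 63.1875)² / 63.1875 = 3.1855
  sepia-eyed dumpy-winged: (15 − 21.0625)² / 21.0625 = 1.7450
χ² = 6.2562 + 3.1855 + 3.1855 + 1.7450 = 14.3722 ≈ 14.372

14.372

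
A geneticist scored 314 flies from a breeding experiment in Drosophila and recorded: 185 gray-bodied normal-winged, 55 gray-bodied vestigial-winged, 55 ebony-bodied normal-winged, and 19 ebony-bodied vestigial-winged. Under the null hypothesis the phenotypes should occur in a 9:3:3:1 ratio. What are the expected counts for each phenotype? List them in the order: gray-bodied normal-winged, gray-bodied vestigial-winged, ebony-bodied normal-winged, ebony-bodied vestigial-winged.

176.625, 58.875, 58.875, 19.625

The 9:3:3:1 ratio has 16 parts, so with N = 314 the expected counts are:
  gray-bodied normal-winged: 314 × 9/16 = 176.625
  gray-bodied vestigial-winged: 314 × 3/16 = 58.875
  ebony-bodied normal-winged: 314 × 3/16 = 58.875
  ebony-bodied vestigial-winged: 314 × 1/16 = 19.625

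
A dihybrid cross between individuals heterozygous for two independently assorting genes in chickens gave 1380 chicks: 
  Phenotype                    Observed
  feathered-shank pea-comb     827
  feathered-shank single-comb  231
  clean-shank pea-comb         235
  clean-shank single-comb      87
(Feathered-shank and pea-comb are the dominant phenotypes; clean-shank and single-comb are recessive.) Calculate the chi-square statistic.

A dihybrid F₂ with independent assortment and complete dominance at both loci gives a 9:3:3:1 phenotypic ratio.
Expected counts for N = 1380 under a 9:3:3:1 ratio (total parts = 16):
  feathered-shank pea-comb: 1380 × 9/16 = 776.25
  feathered-shank single-comb: 1380 × 3/16 = 258.75
  clean-shank pea-comb: 1380 × 3/16 = 258.75
  clean-shank single-comb: 1380 × 1/16 = 86.25
χ² = Σ (O − E)² / E
  feathered-shank pea-comb: (827 − 776.25)² / 776.25 = 3.3180
  feathered-shank single-comb: (231 − 258.75)² / 258.75 = 2.9761
  clean-shank pea-comb: (235 − 258.75)² / 258.75 = 2.1800
  clean-shank single-comb: (87 − 86.25)² / 86.25 = 0.0065
χ² = 3.3180 + 2.9761 + 2.1800 + 0.0065 = 8.4806 ≈ 8.481

8.481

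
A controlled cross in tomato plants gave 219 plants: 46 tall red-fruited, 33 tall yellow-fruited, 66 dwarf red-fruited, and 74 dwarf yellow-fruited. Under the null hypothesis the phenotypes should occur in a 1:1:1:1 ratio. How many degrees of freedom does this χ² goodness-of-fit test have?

3

A goodness-of-fit test with 4 phenotype classes has df = 4 − 1 = 3.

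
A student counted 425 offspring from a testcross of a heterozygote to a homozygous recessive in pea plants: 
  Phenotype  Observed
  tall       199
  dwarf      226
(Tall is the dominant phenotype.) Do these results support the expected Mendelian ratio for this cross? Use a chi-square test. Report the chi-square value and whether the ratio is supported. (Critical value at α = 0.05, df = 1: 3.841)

A testcross of a heterozygote (Aa × aa) gives a 1:1 phenotypic ratio.
Under the 1:1 hypothesis (Σ ratio = 2, N = 425):
  tall: 425 × 1/2 = 212.5
  dwarf: 425 × 1/2 = 212.5
χ² = Σ (O − E)² / E
  tall: (199 − 212.5)² / 212.5 = 0.8576
  dwarf: (226 − 212.5)² / 212.5 = 0.8576
χ² = 0.8576 + 0.8576 = 1.7152 ≈ 1.715
Degrees of freedom = 2 − 1 = 1; critical value at α = 0.05 is 3.841.
Since 1.715 < 3.841, we fail to reject the null hypothesis — the data are consistent with the 1:1 ratio.

1.715; consistent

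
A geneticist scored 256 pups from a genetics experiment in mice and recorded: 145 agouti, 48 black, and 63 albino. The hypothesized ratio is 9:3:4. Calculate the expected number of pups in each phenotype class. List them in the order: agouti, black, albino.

Under the 9:3:4 hypothesis (Σ ratio = 16, N = 256):
  agouti: 256 × 9/16 = 144
  black: 256 × 3/16 = 48
  albino: 256 × 4/16 = 64

144, 48, 64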